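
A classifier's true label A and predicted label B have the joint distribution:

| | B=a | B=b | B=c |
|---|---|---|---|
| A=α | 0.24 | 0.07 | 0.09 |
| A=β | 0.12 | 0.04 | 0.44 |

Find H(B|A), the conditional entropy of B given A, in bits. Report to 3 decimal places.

Chain rule: H(B|A) = H(A,B) − H(A).
Marginals: p(A) = (0.4000, 0.6000), p(B) = (0.3600, 0.1100, 0.5300).
H(A,B) = 2.1493 bits; H(A) = 0.9710 bits.
H(B|A) = 2.1493 − 0.9710 = 1.178 bits.

1.178 bits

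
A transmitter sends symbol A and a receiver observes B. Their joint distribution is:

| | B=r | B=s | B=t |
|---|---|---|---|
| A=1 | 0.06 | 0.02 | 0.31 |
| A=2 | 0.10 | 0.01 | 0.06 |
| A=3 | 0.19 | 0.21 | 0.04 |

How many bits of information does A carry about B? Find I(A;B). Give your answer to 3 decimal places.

Marginals: p(A) = (0.3900, 0.1700, 0.4400), p(B) = (0.3500, 0.2400, 0.4100).
I(A;B) = Σ p(x,y)·log₂[p(x,y)/(p(x)p(y))].
  (1,r): 0.06·log₂(0.4396) = -0.0712
  (1,s): 0.02·log₂(0.2137) = -0.0445
  (1,t): 0.31·log₂(1.9387) = 0.2961
  (2,r): 0.10·log₂(1.6807) = 0.0749
  (2,s): 0.01·log₂(0.2451) = -0.0203
  (2,t): 0.06·log₂(0.8608) = -0.0130
  (3,r): 0.19·log₂(1.2338) = 0.0576
  (3,s): 0.21·log₂(1.9886) = 0.2083
  (3,t): 0.04·log₂(0.2217) = -0.0869
Sum = 0.401 bits.

0.401 bits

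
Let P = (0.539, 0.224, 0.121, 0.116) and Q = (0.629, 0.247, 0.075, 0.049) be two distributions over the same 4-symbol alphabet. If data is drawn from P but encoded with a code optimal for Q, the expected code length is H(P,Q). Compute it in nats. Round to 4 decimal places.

H(P,Q) = −Σ p·ln q.
  −0.539·ln(0.629) = 0.24989
  −0.224·ln(0.247) = 0.31323
  −0.121·ln(0.075) = 0.31342
  −0.116·ln(0.049) = 0.34985
H(P,Q) = 1.2264 nats.

1.2264 nats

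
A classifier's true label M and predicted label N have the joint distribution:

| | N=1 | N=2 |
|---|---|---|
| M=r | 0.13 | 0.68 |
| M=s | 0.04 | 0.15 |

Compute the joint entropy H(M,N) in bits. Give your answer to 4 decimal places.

H(M,N) = −Σ p(x,y)·log₂ p(x,y) over all 4 cells.
  cell (r,1): −0.13·log₂0.13 = 0.38264
  cell (r,2): −0.68·log₂0.68 = 0.37835
  cell (s,1): −0.04·log₂0.04 = 0.18575
  cell (s,2): −0.15·log₂0.15 = 0.41054
Sum = 1.3573 bits.

1.3573 bits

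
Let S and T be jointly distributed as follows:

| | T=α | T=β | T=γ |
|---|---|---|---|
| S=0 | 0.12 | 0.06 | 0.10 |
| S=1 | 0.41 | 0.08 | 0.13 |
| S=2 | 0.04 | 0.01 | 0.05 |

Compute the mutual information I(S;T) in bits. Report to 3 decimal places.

0.048 bits

Marginals: p(S) = (0.2800, 0.6200, 0.1000), p(T) = (0.5700, 0.1500, 0.2800).
I(S;T) = H(S) + H(T) − H(S,T).
H(S) = 1.2740, H(T) = 1.3870, H(S,T) = 2.6126.
I(S;T) = 1.2740 + 1.3870 − 2.6126 = 0.048 bits.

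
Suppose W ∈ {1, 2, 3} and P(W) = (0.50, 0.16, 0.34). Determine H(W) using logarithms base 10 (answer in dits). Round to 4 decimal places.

H(W) = −Σ p·log₁₀ p.
  −(0.50)·log₁₀(0.50) = 0.15051
  −(0.16)·log₁₀(0.16) = 0.12734
  −(0.34)·log₁₀(0.34) = 0.15930
Sum: 0.15051 + 0.12734 + 0.15930 = 0.4372 dits.

0.4372 dits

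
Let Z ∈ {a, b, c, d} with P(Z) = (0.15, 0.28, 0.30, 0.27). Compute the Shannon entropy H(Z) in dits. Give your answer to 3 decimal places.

0.589 dits

H(Z) = −Σ p·log₁₀ p.
  −(0.15)·log₁₀(0.15) = 0.1236
  −(0.28)·log₁₀(0.28) = 0.1548
  −(0.30)·log₁₀(0.30) = 0.1569
  −(0.27)·log₁₀(0.27) = 0.1535
Sum: 0.1236 + 0.1548 + 0.1569 + 0.1535 = 0.589 dits.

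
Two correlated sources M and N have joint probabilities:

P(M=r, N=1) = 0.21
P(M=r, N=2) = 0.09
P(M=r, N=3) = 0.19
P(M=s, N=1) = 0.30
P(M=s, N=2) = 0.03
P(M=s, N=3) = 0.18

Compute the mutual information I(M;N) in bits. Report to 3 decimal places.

Marginals: p(M) = (0.4900, 0.5100), p(N) = (0.5100, 0.1200, 0.3700).
I(M;N) = Σ p(x,y)·log₂[p(x,y)/(p(x)p(y))].
  (r,1): 0.21·log₂(0.8403) = -0.0527
  (r,2): 0.09·log₂(1.5306) = 0.0553
  (r,3): 0.19·log₂(1.0480) = 0.0128
  (s,1): 0.30·log₂(1.1534) = 0.0618
  (s,2): 0.03·log₂(0.4902) = -0.0309
  (s,3): 0.18·log₂(0.9539) = -0.0123
Sum = 0.034 bits.

0.034 bits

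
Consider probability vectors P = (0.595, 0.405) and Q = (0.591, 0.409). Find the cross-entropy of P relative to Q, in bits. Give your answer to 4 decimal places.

H(P,Q) = −Σ p·log₂ q.
  −0.595·log₂(0.591) = 0.45147
  −0.405·log₂(0.409) = 0.52238
H(P,Q) = 0.9738 bits.

0.9738 bits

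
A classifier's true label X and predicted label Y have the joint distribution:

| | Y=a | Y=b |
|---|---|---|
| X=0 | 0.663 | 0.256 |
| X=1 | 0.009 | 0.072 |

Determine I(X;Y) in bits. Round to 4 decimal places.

Marginals: p(X) = (0.9190, 0.0810), p(Y) = (0.6720, 0.3280).
I(X;Y) = H(X) + H(Y) − H(X,Y).
H(X) = 0.4057, H(Y) = 0.9129, H(X,Y) = 1.2308.
I(X;Y) = 0.4057 + 0.9129 − 1.2308 = 0.0878 bits.

0.0878 bits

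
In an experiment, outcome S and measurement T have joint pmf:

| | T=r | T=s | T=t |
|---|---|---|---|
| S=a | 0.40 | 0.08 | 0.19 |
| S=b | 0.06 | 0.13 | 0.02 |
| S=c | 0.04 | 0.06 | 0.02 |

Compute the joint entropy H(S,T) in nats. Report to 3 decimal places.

H(S,T) = −Σ p(x,y)·ln p(x,y) over all 9 cells.
  cell (a,r): −0.40·ln0.40 = 0.3665
  cell (a,s): −0.08·ln0.08 = 0.2021
  cell (a,t): −0.19·ln0.19 = 0.3155
  cell (b,r): −0.06·ln0.06 = 0.1688
  cell (b,s): −0.13·ln0.13 = 0.2652
  cell (b,t): −0.02·ln0.02 = 0.0782
  cell (c,r): −0.04·ln0.04 = 0.1288
  cell (c,s): −0.06·ln0.06 = 0.1688
  cell (c,t): −0.02·ln0.02 = 0.0782
Sum = 1.772 nats.

1.772 nats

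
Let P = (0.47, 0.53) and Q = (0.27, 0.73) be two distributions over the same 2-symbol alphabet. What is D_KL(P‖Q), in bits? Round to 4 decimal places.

D(P‖Q) = Σ p·log₂(p/q).
  0.47·log₂(0.47/0.27) = 0.37586
  0.53·log₂(0.53/0.73) = -0.24481
D(P‖Q) = 0.1311 bits.

0.1311 bits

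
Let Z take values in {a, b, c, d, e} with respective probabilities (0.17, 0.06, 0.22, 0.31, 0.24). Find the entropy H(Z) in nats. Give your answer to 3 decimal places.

H(Z) = −Σ p·ln p.
  −(0.17)·ln(0.17) = 0.3012
  −(0.06)·ln(0.06) = 0.1688
  −(0.22)·ln(0.22) = 0.3331
  −(0.31)·ln(0.31) = 0.3631
  −(0.24)·ln(0.24) = 0.3425
Sum: 0.3012 + 0.1688 + 0.3331 + 0.3631 + 0.3425 = 1.509 nats.

1.509 nats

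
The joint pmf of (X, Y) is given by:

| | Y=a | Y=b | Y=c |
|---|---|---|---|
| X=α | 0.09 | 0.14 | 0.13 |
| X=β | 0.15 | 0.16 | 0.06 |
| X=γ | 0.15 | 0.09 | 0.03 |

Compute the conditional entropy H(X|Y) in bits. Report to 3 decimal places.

Chain rule: H(X|Y) = H(X,Y) − H(Y).
Marginals: p(X) = (0.3600, 0.3700, 0.2700), p(Y) = (0.3900, 0.3900, 0.2200).
H(X,Y) = 3.0445 bits; H(Y) = 1.5402 bits.
H(X|Y) = 3.0445 − 1.5402 = 1.504 bits.

1.504 bits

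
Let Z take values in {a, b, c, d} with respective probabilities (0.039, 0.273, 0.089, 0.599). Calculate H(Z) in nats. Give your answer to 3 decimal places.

1.003 nats

H(Z) = −Σ p·ln p.
  −(0.039)·ln(0.039) = 0.1265
  −(0.273)·ln(0.273) = 0.3544
  −(0.089)·ln(0.089) = 0.2153
  −(0.599)·ln(0.599) = 0.3070
Sum: 0.1265 + 0.3544 + 0.2153 + 0.3070 = 1.003 nats.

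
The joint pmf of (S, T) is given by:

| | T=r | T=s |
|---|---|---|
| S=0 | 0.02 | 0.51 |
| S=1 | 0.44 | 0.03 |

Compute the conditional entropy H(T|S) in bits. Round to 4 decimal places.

Marginals: p(S) = (0.5300, 0.4700), p(T) = (0.4600, 0.5400).
H(T|S) = Σ p(S) · H(T|S=·).
  S=0: p=0.5300, H(T|S=0) = 0.2318
  S=1: p=0.4700, H(T|S=1) = 0.3425
Weighted sum = 0.2838 bits.

0.2838 bits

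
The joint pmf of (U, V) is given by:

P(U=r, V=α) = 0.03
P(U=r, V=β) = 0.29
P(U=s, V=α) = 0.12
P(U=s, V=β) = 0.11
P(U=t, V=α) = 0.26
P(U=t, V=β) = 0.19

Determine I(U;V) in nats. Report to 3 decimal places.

Marginals: p(U) = (0.3200, 0.2300, 0.4500), p(V) = (0.4100, 0.5900).
I(U;V) = Σ p(x,y)·ln[p(x,y)/(p(x)p(y))].
  (r,α): 0.03·ln(0.2287) = -0.0443
  (r,β): 0.29·ln(1.5360) = 0.1245
  (s,α): 0.12·ln(1.2725) = 0.0289
  (s,β): 0.11·ln(0.8106) = -0.0231
  (t,α): 0.26·ln(1.4092) = 0.0892
  (t,β): 0.19·ln(0.7156) = -0.0636
Sum = 0.112 nats.

0.112 nats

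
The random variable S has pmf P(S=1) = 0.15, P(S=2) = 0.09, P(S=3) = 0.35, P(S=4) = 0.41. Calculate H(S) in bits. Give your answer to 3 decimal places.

H(S) = −Σ p·log₂ p.
  −(0.15)·log₂(0.15) = 0.4105
  −(0.09)·log₂(0.09) = 0.3127
  −(0.35)·log₂(0.35) = 0.5301
  −(0.41)·log₂(0.41) = 0.5274
Sum: 0.4105 + 0.3127 + 0.5301 + 0.5274 = 1.781 bits.

1.781 bits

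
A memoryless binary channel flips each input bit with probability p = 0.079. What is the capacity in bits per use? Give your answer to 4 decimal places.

0.6014 bits

Binary symmetric channel: C = 1 − h₂(ε) where h₂ is the binary entropy function.
h₂(0.079) = −0.079·log₂0.079 − 0.921·log₂0.921 = 0.3986.
C = 1 − 0.3986 = 0.6014 bits per channel use.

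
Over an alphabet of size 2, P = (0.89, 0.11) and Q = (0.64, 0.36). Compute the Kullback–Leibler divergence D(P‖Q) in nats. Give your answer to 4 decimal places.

0.1631 nats

D(P‖Q) = Σ p·ln(p/q).
  0.89·ln(0.89/0.64) = 0.29348
  0.11·ln(0.11/0.36) = -0.13042
D(P‖Q) = 0.1631 nats.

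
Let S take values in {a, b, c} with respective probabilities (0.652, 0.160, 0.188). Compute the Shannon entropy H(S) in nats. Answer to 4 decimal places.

H(S) = −Σ p·ln p.
  −(0.652)·ln(0.652) = 0.27887
  −(0.160)·ln(0.160) = 0.29321
  −(0.188)·ln(0.188) = 0.31421
Sum: 0.27887 + 0.29321 + 0.31421 = 0.8863 nats.

0.8863 nats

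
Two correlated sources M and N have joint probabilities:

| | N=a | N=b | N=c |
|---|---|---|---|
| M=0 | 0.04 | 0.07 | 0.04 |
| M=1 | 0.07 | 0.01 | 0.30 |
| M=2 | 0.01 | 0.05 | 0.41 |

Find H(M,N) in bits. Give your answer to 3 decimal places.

2.306 bits

H(M,N) = −Σ p(x,y)·log₂ p(x,y) over all 9 cells.
  cell (0,a): −0.04·log₂0.04 = 0.1858
  cell (0,b): −0.07·log₂0.07 = 0.2686
  cell (0,c): −0.04·log₂0.04 = 0.1858
  cell (1,a): −0.07·log₂0.07 = 0.2686
  cell (1,b): −0.01·log₂0.01 = 0.0664
  cell (1,c): −0.30·log₂0.30 = 0.5211
  cell (2,a): −0.01·log₂0.01 = 0.0664
  cell (2,b): −0.05·log₂0.05 = 0.2161
  cell (2,c): −0.41·log₂0.41 = 0.5274
Sum = 2.306 bits.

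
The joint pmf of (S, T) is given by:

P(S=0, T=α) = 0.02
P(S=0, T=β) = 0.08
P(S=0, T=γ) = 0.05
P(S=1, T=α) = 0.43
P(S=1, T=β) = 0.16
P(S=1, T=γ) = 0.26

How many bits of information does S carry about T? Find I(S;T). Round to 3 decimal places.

0.074 bits

Marginals: p(S) = (0.1500, 0.8500), p(T) = (0.4500, 0.2400, 0.3100).
I(S;T) = Σ p(x,y)·log₂[p(x,y)/(p(x)p(y))].
  (0,α): 0.02·log₂(0.2963) = -0.0351
  (0,β): 0.08·log₂(2.2222) = 0.0922
  (0,γ): 0.05·log₂(1.0753) = 0.0052
  (1,α): 0.43·log₂(1.1242) = 0.0726
  (1,β): 0.16·log₂(0.7843) = -0.0561
  (1,γ): 0.26·log₂(0.9867) = -0.0050
Sum = 0.074 bits.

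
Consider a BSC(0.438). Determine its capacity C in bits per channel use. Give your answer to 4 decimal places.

Binary symmetric channel: C = 1 − h₂(ε) where h₂ is the binary entropy function.
h₂(0.438) = −0.438·log₂0.438 − 0.562·log₂0.562 = 0.9889.
C = 1 − 0.9889 = 0.0111 bits per channel use.

0.0111 bits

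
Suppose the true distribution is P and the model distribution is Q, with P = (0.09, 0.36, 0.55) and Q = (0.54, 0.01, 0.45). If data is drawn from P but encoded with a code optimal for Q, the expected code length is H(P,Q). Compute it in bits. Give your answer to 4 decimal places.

3.1054 bits

H(P,Q) = −Σ p·log₂ q.
  −0.09·log₂(0.54) = 0.08001
  −0.36·log₂(0.01) = 2.39179
  −0.55·log₂(0.45) = 0.63360
H(P,Q) = 3.1054 bits.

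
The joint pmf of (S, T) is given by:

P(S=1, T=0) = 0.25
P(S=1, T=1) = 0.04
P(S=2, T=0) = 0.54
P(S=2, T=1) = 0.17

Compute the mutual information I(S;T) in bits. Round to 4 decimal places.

0.0098 bits

Marginals: p(S) = (0.2900, 0.7100), p(T) = (0.7900, 0.2100).
I(S;T) = H(S) + H(T) − H(S,T).
H(S) = 0.8687, H(T) = 0.7415, H(S,T) = 1.6004.
I(S;T) = 0.8687 + 0.7415 − 1.6004 = 0.0098 bits.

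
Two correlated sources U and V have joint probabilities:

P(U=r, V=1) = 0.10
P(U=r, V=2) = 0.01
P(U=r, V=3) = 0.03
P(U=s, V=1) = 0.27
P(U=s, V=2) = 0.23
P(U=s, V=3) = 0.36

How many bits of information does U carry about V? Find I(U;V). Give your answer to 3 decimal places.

Marginals: p(U) = (0.1400, 0.8600), p(V) = (0.3700, 0.2400, 0.3900).
I(U;V) = Σ p(x,y)·log₂[p(x,y)/(p(x)p(y))].
  (r,1): 0.10·log₂(1.9305) = 0.0949
  (r,2): 0.01·log₂(0.2976) = -0.0175
  (r,3): 0.03·log₂(0.5495) = -0.0259
  (s,1): 0.27·log₂(0.8485) = -0.0640
  (s,2): 0.23·log₂(1.1143) = 0.0359
  (s,3): 0.36·log₂(1.0733) = 0.0368
Sum = 0.060 bits.

0.060 bits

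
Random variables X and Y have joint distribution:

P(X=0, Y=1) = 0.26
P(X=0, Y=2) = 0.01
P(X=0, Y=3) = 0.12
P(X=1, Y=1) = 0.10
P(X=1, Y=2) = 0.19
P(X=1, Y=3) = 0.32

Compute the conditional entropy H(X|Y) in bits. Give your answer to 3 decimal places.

Marginals: p(X) = (0.3900, 0.6100), p(Y) = (0.3600, 0.2000, 0.4400).
H(X|Y) = Σ p(Y) · H(X|Y=·).
  Y=1: p=0.3600, H(X|Y=1) = 0.8524
  Y=2: p=0.2000, H(X|Y=2) = 0.2864
  Y=3: p=0.4400, H(X|Y=3) = 0.8454
Weighted sum = 0.736 bits.

0.736 bits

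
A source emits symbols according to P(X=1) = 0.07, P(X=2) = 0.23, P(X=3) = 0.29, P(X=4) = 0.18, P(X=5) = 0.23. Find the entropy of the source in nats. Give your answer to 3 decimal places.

1.530 nats

H(X) = −Σ p·ln p.
  −(0.07)·ln(0.07) = 0.1861
  −(0.23)·ln(0.23) = 0.3380
  −(0.29)·ln(0.29) = 0.3590
  −(0.18)·ln(0.18) = 0.3087
  −(0.23)·ln(0.23) = 0.3380
Sum: 0.1861 + 0.3380 + 0.3590 + 0.3087 + 0.3380 = 1.530 nats.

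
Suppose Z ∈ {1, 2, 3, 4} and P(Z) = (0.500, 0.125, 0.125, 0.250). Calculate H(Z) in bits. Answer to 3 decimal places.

1.750 bits

H(Z) = −Σ p·log₂ p.
  −(0.500)·log₂(0.500) = 0.5000
  −(0.125)·log₂(0.125) = 0.3750
  −(0.125)·log₂(0.125) = 0.3750
  −(0.250)·log₂(0.250) = 0.5000
Sum: 0.5000 + 0.3750 + 0.3750 + 0.5000 = 1.750 bits.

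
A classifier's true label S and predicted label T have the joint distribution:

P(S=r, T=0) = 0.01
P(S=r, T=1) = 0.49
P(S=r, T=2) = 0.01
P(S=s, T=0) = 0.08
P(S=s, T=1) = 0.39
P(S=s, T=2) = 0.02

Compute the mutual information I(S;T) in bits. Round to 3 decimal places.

0.055 bits

Marginals: p(S) = (0.5100, 0.4900), p(T) = (0.0900, 0.8800, 0.0300).
I(S;T) = H(S) + H(T) − H(S,T).
H(S) = 0.9997, H(T) = 0.6267, H(S,T) = 1.5713.
I(S;T) = 0.9997 + 0.6267 − 1.5713 = 0.055 bits.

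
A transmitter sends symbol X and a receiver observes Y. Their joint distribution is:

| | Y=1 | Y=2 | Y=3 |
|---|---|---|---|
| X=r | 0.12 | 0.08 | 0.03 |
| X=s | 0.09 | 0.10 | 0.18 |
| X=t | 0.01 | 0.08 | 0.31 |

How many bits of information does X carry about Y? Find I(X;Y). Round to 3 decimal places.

Marginals: p(X) = (0.2300, 0.3700, 0.4000), p(Y) = (0.2200, 0.2600, 0.5200).
I(X;Y) = H(X) + H(Y) − H(X,Y).
H(X) = 1.5472, H(Y) = 1.4764, H(X,Y) = 2.7822.
I(X;Y) = 1.5472 + 1.4764 − 2.7822 = 0.241 bits.

0.241 bits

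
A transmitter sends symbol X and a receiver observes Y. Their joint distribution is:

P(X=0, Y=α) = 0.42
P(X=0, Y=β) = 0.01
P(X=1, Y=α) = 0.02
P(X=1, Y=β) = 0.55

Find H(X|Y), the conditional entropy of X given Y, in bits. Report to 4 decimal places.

Marginals: p(X) = (0.4300, 0.5700), p(Y) = (0.4400, 0.5600).
H(X|Y) = Σ p(Y) · H(X|Y=·).
  Y=α: p=0.4400, H(X|Y=α) = 0.2668
  Y=β: p=0.5600, H(X|Y=β) = 0.1292
Weighted sum = 0.1897 bits.

0.1897 bits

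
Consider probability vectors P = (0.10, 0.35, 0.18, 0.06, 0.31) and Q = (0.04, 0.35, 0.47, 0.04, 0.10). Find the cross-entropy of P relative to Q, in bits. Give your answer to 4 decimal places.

H(P,Q) = −Σ p·log₂ q.
  −0.10·log₂(0.04) = 0.46439
  −0.35·log₂(0.35) = 0.53010
  −0.18·log₂(0.47) = 0.19607
  −0.06·log₂(0.04) = 0.27863
  −0.31·log₂(0.10) = 1.02980
H(P,Q) = 2.4990 bits.

2.4990 bits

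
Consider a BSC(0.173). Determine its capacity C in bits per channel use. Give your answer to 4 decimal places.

Binary symmetric channel: C = 1 − h₂(ε) where h₂ is the binary entropy function.
h₂(0.173) = −0.173·log₂0.173 − 0.827·log₂0.827 = 0.6645.
C = 1 − 0.6645 = 0.3355 bits per channel use.

0.3355 bits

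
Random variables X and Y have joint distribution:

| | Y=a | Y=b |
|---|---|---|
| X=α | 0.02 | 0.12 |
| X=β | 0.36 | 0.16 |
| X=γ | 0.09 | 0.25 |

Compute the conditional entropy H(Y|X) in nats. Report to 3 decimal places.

0.575 nats

Chain rule: H(Y|X) = H(X,Y) − H(X).
Marginals: p(X) = (0.1400, 0.5200, 0.3400), p(Y) = (0.4700, 0.5300).
H(X,Y) = 1.5570 nats; H(X) = 0.9821 nats.
H(Y|X) = 1.5570 − 0.9821 = 0.575 nats.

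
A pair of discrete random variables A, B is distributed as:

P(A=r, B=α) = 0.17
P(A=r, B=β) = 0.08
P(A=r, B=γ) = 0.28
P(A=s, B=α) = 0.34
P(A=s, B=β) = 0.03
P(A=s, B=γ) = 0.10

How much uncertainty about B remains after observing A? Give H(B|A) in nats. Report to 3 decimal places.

Chain rule: H(B|A) = H(A,B) − H(A).
Marginals: p(A) = (0.5300, 0.4700), p(B) = (0.5100, 0.1100, 0.3800).
H(A,B) = 1.5620 nats; H(A) = 0.6913 nats.
H(B|A) = 1.5620 − 0.6913 = 0.871 nats.

0.871 nats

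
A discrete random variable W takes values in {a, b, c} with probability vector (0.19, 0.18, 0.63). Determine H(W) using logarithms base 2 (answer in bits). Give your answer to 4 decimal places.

1.3205 bits

H(W) = −Σ p·log₂ p.
  −(0.19)·log₂(0.19) = 0.45523
  −(0.18)·log₂(0.18) = 0.44531
  −(0.63)·log₂(0.63) = 0.41994
Sum: 0.45523 + 0.44531 + 0.41994 = 1.3205 bits.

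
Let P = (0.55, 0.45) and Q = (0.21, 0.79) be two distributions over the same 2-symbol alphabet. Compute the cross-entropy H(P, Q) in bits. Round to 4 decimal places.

1.3914 bits

H(P,Q) = −Σ p·log₂ q.
  −0.55·log₂(0.21) = 1.23835
  −0.45·log₂(0.79) = 0.15303
H(P,Q) = 1.3914 bits.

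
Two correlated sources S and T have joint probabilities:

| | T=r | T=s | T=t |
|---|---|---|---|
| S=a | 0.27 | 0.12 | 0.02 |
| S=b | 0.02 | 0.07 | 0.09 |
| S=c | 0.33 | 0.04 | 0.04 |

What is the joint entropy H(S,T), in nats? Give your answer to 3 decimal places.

H(S,T) = −Σ p(x,y)·ln p(x,y) over all 9 cells.
  cell (a,r): −0.27·ln0.27 = 0.3535
  cell (a,s): −0.12·ln0.12 = 0.2544
  cell (a,t): −0.02·ln0.02 = 0.0782
  cell (b,r): −0.02·ln0.02 = 0.0782
  cell (b,s): −0.07·ln0.07 = 0.1861
  cell (b,t): −0.09·ln0.09 = 0.2167
  cell (c,r): −0.33·ln0.33 = 0.3659
  cell (c,s): −0.04·ln0.04 = 0.1288
  cell (c,t): −0.04·ln0.04 = 0.1288
Sum = 1.791 nats.

1.791 nats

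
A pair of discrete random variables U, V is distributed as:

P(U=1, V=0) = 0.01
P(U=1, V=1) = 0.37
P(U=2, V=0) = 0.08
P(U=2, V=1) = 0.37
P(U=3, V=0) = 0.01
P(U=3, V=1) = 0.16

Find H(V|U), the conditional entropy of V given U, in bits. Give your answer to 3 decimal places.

Marginals: p(U) = (0.3800, 0.4500, 0.1700), p(V) = (0.1000, 0.9000).
H(V|U) = Σ p(U) · H(V|U=·).
  U=1: p=0.3800, H(V|U=1) = 0.1756
  U=2: p=0.4500, H(V|U=2) = 0.6752
  U=3: p=0.1700, H(V|U=3) = 0.3228
Weighted sum = 0.425 bits.

0.425 bits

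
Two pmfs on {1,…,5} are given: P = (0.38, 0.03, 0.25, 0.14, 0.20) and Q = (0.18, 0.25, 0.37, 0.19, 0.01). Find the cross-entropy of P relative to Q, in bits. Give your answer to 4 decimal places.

3.0229 bits

H(P,Q) = −Σ p·log₂ q.
  −0.38·log₂(0.18) = 0.94009
  −0.03·log₂(0.25) = 0.06000
  −0.25·log₂(0.37) = 0.35860
  −0.14·log₂(0.19) = 0.33543
  −0.20·log₂(0.01) = 1.32877
H(P,Q) = 3.0229 bits.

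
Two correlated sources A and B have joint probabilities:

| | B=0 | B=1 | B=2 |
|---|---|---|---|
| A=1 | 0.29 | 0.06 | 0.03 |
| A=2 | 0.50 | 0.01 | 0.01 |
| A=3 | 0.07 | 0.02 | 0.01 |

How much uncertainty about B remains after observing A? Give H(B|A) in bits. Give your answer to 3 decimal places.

Chain rule: H(B|A) = H(A,B) − H(A).
Marginals: p(A) = (0.3800, 0.5200, 0.1000), p(B) = (0.8600, 0.0900, 0.0500).
H(A,B) = 1.9940 bits; H(A) = 1.3532 bits.
H(B|A) = 1.9940 − 1.3532 = 0.641 bits.

0.641 bits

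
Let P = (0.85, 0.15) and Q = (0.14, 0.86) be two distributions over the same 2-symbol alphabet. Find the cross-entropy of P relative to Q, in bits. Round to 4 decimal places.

H(P,Q) = −Σ p·log₂ q.
  −0.85·log₂(0.14) = 2.41103
  −0.15·log₂(0.86) = 0.03264
H(P,Q) = 2.4437 bits.

2.4437 bits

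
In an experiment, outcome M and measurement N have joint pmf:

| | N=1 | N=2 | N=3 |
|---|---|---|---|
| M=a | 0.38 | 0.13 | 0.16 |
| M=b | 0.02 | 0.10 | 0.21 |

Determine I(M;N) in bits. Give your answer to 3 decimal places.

Marginals: p(M) = (0.6700, 0.3300), p(N) = (0.4000, 0.2300, 0.3700).
I(M;N) = Σ p(x,y)·log₂[p(x,y)/(p(x)p(y))].
  (a,1): 0.38·log₂(1.4179) = 0.1914
  (a,2): 0.13·log₂(0.8436) = -0.0319
  (a,3): 0.16·log₂(0.6454) = -0.1011
  (b,1): 0.02·log₂(0.1515) = -0.0544
  (b,2): 0.10·log₂(1.3175) = 0.0398
  (b,3): 0.21·log₂(1.7199) = 0.1643
Sum = 0.208 bits.

0.208 bits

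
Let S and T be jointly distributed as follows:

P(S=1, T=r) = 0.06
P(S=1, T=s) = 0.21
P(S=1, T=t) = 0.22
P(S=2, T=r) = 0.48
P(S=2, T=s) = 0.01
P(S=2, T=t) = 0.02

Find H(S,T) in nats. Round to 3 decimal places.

1.306 nats

H(S,T) = −Σ p(x,y)·ln p(x,y) over all 6 cells.
  cell (1,r): −0.06·ln0.06 = 0.1688
  cell (1,s): −0.21·ln0.21 = 0.3277
  cell (1,t): −0.22·ln0.22 = 0.3331
  cell (2,r): −0.48·ln0.48 = 0.3523
  cell (2,s): −0.01·ln0.01 = 0.0461
  cell (2,t): −0.02·ln0.02 = 0.0782
Sum = 1.306 nats.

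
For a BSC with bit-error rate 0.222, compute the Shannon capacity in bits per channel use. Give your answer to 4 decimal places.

Binary symmetric channel: C = 1 − h₂(ε) where h₂ is the binary entropy function.
h₂(0.222) = −0.222·log₂0.222 − 0.778·log₂0.778 = 0.7638.
C = 1 − 0.7638 = 0.2362 bits per channel use.

0.2362 bits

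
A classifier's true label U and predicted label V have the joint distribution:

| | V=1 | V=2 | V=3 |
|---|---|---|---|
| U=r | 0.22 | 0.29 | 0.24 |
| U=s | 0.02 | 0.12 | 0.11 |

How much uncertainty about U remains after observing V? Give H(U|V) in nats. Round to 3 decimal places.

Chain rule: H(U|V) = H(U,V) − H(V).
Marginals: p(U) = (0.7500, 0.2500), p(V) = (0.2400, 0.4100, 0.3500).
H(U,V) = 1.6101 nats; H(V) = 1.0755 nats.
H(U|V) = 1.6101 − 1.0755 = 0.535 nats.

0.535 nats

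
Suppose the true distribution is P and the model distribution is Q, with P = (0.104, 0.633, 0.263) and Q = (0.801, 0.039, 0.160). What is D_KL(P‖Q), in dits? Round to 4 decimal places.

D(P‖Q) = Σ p·log₁₀(p/q).
  0.104·log₁₀(0.104/0.801) = -0.09221
  0.633·log₁₀(0.633/0.039) = 0.76614
  0.263·log₁₀(0.263/0.160) = 0.05676
D(P‖Q) = 0.7307 dits.

0.7307 dits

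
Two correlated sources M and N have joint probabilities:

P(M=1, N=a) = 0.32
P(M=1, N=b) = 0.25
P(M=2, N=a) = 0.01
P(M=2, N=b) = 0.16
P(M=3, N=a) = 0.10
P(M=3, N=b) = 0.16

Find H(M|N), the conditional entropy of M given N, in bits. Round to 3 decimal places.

Marginals: p(M) = (0.5700, 0.1700, 0.2600), p(N) = (0.4300, 0.5700).
H(M|N) = Σ p(N) · H(M|N=·).
  N=a: p=0.4300, H(M|N=a) = 0.9328
  N=b: p=0.5700, H(M|N=b) = 1.5505
Weighted sum = 1.285 bits.

1.285 bits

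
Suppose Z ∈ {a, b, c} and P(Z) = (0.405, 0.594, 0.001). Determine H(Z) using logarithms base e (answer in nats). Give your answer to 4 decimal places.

H(Z) = −Σ p·ln p.
  −(0.405)·ln(0.405) = 0.36607
  −(0.594)·ln(0.594) = 0.30940
  −(0.001)·ln(0.001) = 0.00691
Sum: 0.36607 + 0.30940 + 0.00691 = 0.6824 nats.

0.6824 nats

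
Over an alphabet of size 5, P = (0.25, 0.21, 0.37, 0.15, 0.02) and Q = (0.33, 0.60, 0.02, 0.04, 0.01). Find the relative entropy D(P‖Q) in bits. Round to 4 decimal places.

1.4453 bits

D(P‖Q) = Σ p·log₂(p/q).
  0.25·log₂(0.25/0.33) = -0.10013
  0.21·log₂(0.21/0.60) = -0.31806
  0.37·log₂(0.37/0.02) = 1.55750
  0.15·log₂(0.15/0.04) = 0.28603
  0.02·log₂(0.02/0.01) = 0.02000
D(P‖Q) = 1.4453 bits.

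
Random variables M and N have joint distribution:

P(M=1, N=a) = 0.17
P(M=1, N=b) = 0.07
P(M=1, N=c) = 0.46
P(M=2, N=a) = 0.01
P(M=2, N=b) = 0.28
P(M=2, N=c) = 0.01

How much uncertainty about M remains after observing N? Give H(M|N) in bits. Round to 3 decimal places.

0.378 bits

Marginals: p(M) = (0.7000, 0.3000), p(N) = (0.1800, 0.3500, 0.4700).
H(M|N) = Σ p(N) · H(M|N=·).
  N=a: p=0.1800, H(M|N=a) = 0.3095
  N=b: p=0.3500, H(M|N=b) = 0.7219
  N=c: p=0.4700, H(M|N=c) = 0.1485
Weighted sum = 0.378 bits.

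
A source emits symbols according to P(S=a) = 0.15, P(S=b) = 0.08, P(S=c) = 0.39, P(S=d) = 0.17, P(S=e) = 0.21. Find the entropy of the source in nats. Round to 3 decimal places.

1.483 nats

H(S) = −Σ p·ln p.
  −(0.15)·ln(0.15) = 0.2846
  −(0.08)·ln(0.08) = 0.2021
  −(0.39)·ln(0.39) = 0.3672
  −(0.17)·ln(0.17) = 0.3012
  −(0.21)·ln(0.21) = 0.3277
Sum: 0.2846 + 0.2021 + 0.3672 + 0.3012 + 0.3277 = 1.483 nats.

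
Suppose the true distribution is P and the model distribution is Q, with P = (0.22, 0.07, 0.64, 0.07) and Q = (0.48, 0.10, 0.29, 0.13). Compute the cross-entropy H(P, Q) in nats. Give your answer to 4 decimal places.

1.2577 nats

H(P,Q) = −Σ p·ln q.
  −0.22·ln(0.48) = 0.16147
  −0.07·ln(0.10) = 0.16118
  −0.64·ln(0.29) = 0.79224
  −0.07·ln(0.13) = 0.14282
H(P,Q) = 1.2577 nats.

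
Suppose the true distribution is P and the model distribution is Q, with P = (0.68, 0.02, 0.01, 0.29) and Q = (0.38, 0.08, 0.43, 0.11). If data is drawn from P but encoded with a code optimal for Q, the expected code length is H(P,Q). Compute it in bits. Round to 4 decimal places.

H(P,Q) = −Σ p·log₂ q.
  −0.68·log₂(0.38) = 0.94923
  −0.02·log₂(0.08) = 0.07288
  −0.01·log₂(0.43) = 0.01218
  −0.29·log₂(0.11) = 0.92348
H(P,Q) = 1.9578 bits.

1.9578 bits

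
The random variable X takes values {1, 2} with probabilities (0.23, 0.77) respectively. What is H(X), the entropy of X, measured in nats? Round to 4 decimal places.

H(X) = −Σ p·ln p.
  −(0.23)·ln(0.23) = 0.33803
  −(0.77)·ln(0.77) = 0.20125
Sum: 0.33803 + 0.20125 = 0.5393 nats.

0.5393 nats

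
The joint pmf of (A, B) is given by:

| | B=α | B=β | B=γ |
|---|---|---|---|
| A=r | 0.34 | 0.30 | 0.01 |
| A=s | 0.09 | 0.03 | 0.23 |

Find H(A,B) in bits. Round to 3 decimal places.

2.069 bits

H(A,B) = −Σ p(x,y)·log₂ p(x,y) over all 6 cells.
  cell (r,α): −0.34·log₂0.34 = 0.5292
  cell (r,β): −0.30·log₂0.30 = 0.5211
  cell (r,γ): −0.01·log₂0.01 = 0.0664
  cell (s,α): −0.09·log₂0.09 = 0.3127
  cell (s,β): −0.03·log₂0.03 = 0.1518
  cell (s,γ): −0.23·log₂0.23 = 0.4877
Sum = 2.069 bits.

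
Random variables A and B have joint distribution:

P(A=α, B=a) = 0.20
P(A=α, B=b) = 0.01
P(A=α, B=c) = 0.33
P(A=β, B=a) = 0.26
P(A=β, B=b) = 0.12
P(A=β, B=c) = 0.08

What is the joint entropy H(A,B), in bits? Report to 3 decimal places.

2.223 bits

H(A,B) = −Σ p(x,y)·log₂ p(x,y) over all 6 cells.
  cell (α,a): −0.20·log₂0.20 = 0.4644
  cell (α,b): −0.01·log₂0.01 = 0.0664
  cell (α,c): −0.33·log₂0.33 = 0.5278
  cell (β,a): −0.26·log₂0.26 = 0.5053
  cell (β,b): −0.12·log₂0.12 = 0.3671
  cell (β,c): −0.08·log₂0.08 = 0.2915
Sum = 2.223 bits.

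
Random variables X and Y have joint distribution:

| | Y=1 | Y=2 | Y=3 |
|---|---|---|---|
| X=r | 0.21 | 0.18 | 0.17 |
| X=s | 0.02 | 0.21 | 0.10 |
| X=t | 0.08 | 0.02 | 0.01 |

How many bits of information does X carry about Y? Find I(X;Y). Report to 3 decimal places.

0.171 bits

Marginals: p(X) = (0.5600, 0.3300, 0.1100), p(Y) = (0.3100, 0.4100, 0.2800).
I(X;Y) = Σ p(x,y)·log₂[p(x,y)/(p(x)p(y))].
  (r,1): 0.21·log₂(1.2097) = 0.0577
  (r,2): 0.18·log₂(0.7840) = -0.0632
  (r,3): 0.17·log₂(1.0842) = 0.0198
  (s,1): 0.02·log₂(0.1955) = -0.0471
  (s,2): 0.21·log₂(1.5521) = 0.1332
  (s,3): 0.10·log₂(1.0823) = 0.0114
  (t,1): 0.08·log₂(2.3460) = 0.0984
  (t,2): 0.02·log₂(0.4435) = -0.0235
  (t,3): 0.01·log₂(0.3247) = -0.0162
Sum = 0.171 bits.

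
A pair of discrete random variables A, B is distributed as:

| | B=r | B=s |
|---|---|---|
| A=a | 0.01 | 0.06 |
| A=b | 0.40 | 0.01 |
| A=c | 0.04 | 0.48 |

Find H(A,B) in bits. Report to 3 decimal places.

1.599 bits

H(A,B) = −Σ p(x,y)·log₂ p(x,y) over all 6 cells.
  cell (a,r): −0.01·log₂0.01 = 0.0664
  cell (a,s): −0.06·log₂0.06 = 0.2435
  cell (b,r): −0.40·log₂0.40 = 0.5288
  cell (b,s): −0.01·log₂0.01 = 0.0664
  cell (c,r): −0.04·log₂0.04 = 0.1858
  cell (c,s): −0.48·log₂0.48 = 0.5083
Sum = 1.599 bits.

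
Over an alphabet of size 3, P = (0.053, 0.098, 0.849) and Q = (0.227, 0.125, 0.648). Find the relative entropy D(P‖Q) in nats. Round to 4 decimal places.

D(P‖Q) = Σ p·ln(p/q).
  0.053·ln(0.053/0.227) = -0.07710
  0.098·ln(0.098/0.125) = -0.02385
  0.849·ln(0.849/0.648) = 0.22937
D(P‖Q) = 0.1284 nats.

0.1284 nats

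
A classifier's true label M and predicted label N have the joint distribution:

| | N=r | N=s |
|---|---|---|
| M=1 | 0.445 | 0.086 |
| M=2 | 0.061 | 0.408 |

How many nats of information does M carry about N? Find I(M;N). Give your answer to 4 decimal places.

0.2766 nats

Marginals: p(M) = (0.5310, 0.4690), p(N) = (0.5060, 0.4940).
I(M;N) = Σ p(x,y)·ln[p(x,y)/(p(x)p(y))].
  (1,r): 0.445·ln(1.6562) = 0.22452
  (1,s): 0.086·ln(0.3279) = -0.09591
  (2,r): 0.061·ln(0.2570) = -0.08287
  (2,s): 0.408·ln(1.7610) = 0.23088
Sum = 0.2766 nats.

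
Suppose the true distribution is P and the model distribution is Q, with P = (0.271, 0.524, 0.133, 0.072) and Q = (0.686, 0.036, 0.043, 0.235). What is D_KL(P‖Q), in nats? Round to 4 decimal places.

D(P‖Q) = Σ p·ln(p/q).
  0.271·ln(0.271/0.686) = -0.25169
  0.524·ln(0.524/0.036) = 1.40326
  0.133·ln(0.133/0.043) = 0.15018
  0.072·ln(0.072/0.235) = -0.08517
D(P‖Q) = 1.2166 nats.

1.2166 nats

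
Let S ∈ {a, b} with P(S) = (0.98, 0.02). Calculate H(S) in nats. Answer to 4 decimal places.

H(S) = −Σ p·ln p.
  −(0.98)·ln(0.98) = 0.01980
  −(0.02)·ln(0.02) = 0.07824
Sum: 0.01980 + 0.07824 = 0.0980 nats.

0.0980 nats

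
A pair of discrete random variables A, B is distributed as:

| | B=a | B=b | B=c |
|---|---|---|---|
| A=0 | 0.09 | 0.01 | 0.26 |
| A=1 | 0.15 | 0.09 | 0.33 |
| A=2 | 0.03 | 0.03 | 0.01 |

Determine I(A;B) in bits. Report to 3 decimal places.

0.091 bits

Marginals: p(A) = (0.3600, 0.5700, 0.0700), p(B) = (0.2700, 0.1300, 0.6000).
I(A;B) = Σ p(x,y)·log₂[p(x,y)/(p(x)p(y))].
  (0,a): 0.09·log₂(0.9259) = -0.0100
  (0,b): 0.01·log₂(0.2137) = -0.0223
  (0,c): 0.26·log₂(1.2037) = 0.0695
  (1,a): 0.15·log₂(0.9747) = -0.0056
  (1,b): 0.09·log₂(1.2146) = 0.0252
  (1,c): 0.33·log₂(0.9649) = -0.0170
  (2,a): 0.03·log₂(1.5873) = 0.0200
  (2,b): 0.03·log₂(3.2967) = 0.0516
  (2,c): 0.01·log₂(0.2381) = -0.0207
Sum = 0.091 bits.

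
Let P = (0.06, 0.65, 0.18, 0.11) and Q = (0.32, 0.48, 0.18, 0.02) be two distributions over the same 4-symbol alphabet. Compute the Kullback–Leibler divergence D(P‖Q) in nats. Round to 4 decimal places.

D(P‖Q) = Σ p·ln(p/q).
  0.06·ln(0.06/0.32) = -0.10044
  0.65·ln(0.65/0.48) = 0.19707
  0.18·ln(0.18/0.18) = 0.00000
  0.11·ln(0.11/0.02) = 0.18752
D(P‖Q) = 0.2842 nats.

0.2842 nats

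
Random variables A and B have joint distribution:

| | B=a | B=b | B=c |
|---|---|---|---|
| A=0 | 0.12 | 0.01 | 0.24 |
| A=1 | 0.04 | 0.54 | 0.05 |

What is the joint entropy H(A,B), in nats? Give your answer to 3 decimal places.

H(A,B) = −Σ p(x,y)·ln p(x,y) over all 6 cells.
  cell (0,a): −0.12·ln0.12 = 0.2544
  cell (0,b): −0.01·ln0.01 = 0.0461
  cell (0,c): −0.24·ln0.24 = 0.3425
  cell (1,a): −0.04·ln0.04 = 0.1288
  cell (1,b): −0.54·ln0.54 = 0.3327
  cell (1,c): −0.05·ln0.05 = 0.1498
Sum = 1.254 nats.

1.254 nats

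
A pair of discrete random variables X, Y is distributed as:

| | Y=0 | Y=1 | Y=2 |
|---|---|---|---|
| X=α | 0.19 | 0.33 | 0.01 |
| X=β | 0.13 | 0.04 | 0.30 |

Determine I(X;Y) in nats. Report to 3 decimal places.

0.304 nats

Marginals: p(X) = (0.5300, 0.4700), p(Y) = (0.3200, 0.3700, 0.3100).
I(X;Y) = Σ p(x,y)·ln[p(x,y)/(p(x)p(y))].
  (α,0): 0.19·ln(1.1203) = 0.0216
  (α,1): 0.33·ln(1.6828) = 0.1718
  (α,2): 0.01·ln(0.0609) = -0.0280
  (β,0): 0.13·ln(0.8644) = -0.0189
  (β,1): 0.04·ln(0.2300) = -0.0588
  (β,2): 0.30·ln(2.0590) = 0.2167
Sum = 0.304 nats.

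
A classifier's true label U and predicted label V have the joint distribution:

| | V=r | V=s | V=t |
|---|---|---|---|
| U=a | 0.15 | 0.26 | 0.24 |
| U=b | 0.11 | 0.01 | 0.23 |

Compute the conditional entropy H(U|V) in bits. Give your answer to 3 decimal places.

0.787 bits

Chain rule: H(U|V) = H(U,V) − H(V).
Marginals: p(U) = (0.6500, 0.3500), p(V) = (0.2600, 0.2700, 0.4700).
H(U,V) = 2.3144 bits; H(V) = 1.5273 bits.
H(U|V) = 2.3144 − 1.5273 = 0.787 bits.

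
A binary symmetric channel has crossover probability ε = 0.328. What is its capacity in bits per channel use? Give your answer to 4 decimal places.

0.0871 bits

Binary symmetric channel: C = 1 − h₂(ε) where h₂ is the binary entropy function.
h₂(0.328) = −0.328·log₂0.328 − 0.672·log₂0.672 = 0.9129.
C = 1 − 0.9129 = 0.0871 bits per channel use.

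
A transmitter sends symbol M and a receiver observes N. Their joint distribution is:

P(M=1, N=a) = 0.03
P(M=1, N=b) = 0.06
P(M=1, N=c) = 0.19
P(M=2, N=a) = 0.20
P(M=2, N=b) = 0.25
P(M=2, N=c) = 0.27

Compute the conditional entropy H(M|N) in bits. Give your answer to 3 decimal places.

Marginals: p(M) = (0.2800, 0.7200), p(N) = (0.2300, 0.3100, 0.4600).
H(M|N) = Σ p(N) · H(M|N=·).
  N=a: p=0.2300, H(M|N=a) = 0.5586
  N=b: p=0.3100, H(M|N=b) = 0.7088
  N=c: p=0.4600, H(M|N=c) = 0.9781
Weighted sum = 0.798 bits.

0.798 bits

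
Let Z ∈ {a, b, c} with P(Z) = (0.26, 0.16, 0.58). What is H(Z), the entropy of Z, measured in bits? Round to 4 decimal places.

1.3841 bits

H(Z) = −Σ p·log₂ p.
  −(0.26)·log₂(0.26) = 0.50529
  −(0.16)·log₂(0.16) = 0.42302
  −(0.58)·log₂(0.58) = 0.45581
Sum: 0.50529 + 0.42302 + 0.45581 = 1.3841 bits.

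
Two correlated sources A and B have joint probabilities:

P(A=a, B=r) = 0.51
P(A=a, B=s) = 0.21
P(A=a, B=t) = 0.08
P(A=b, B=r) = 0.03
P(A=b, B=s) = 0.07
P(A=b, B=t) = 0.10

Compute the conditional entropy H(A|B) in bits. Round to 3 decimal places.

Chain rule: H(A|B) = H(A,B) − H(B).
Marginals: p(A) = (0.8000, 0.2000), p(B) = (0.5400, 0.2800, 0.1800).
H(A,B) = 2.0123 bits; H(B) = 1.4396 bits.
H(A|B) = 2.0123 − 1.4396 = 0.573 bits.

0.573 bits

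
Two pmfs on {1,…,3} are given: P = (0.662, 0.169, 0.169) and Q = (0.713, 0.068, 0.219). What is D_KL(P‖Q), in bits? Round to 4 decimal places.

D(P‖Q) = Σ p·log₂(p/q).
  0.662·log₂(0.662/0.713) = -0.07088
  0.169·log₂(0.169/0.068) = 0.22197
  0.169·log₂(0.169/0.219) = -0.06319
D(P‖Q) = 0.0879 bits.

0.0879 bits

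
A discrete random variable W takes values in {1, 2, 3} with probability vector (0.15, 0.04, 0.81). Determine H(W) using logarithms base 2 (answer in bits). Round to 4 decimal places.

0.8425 bits

H(W) = −Σ p·log₂ p.
  −(0.15)·log₂(0.15) = 0.41054
  −(0.04)·log₂(0.04) = 0.18575
  −(0.81)·log₂(0.81) = 0.24625
Sum: 0.41054 + 0.18575 + 0.24625 = 0.8425 bits.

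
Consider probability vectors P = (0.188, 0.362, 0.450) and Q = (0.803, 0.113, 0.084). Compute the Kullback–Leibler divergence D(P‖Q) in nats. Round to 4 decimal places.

D(P‖Q) = Σ p·ln(p/q).
  0.188·ln(0.188/0.803) = -0.27296
  0.362·ln(0.362/0.113) = 0.42146
  0.450·ln(0.450/0.084) = 0.75529
D(P‖Q) = 0.9038 nats.

0.9038 nats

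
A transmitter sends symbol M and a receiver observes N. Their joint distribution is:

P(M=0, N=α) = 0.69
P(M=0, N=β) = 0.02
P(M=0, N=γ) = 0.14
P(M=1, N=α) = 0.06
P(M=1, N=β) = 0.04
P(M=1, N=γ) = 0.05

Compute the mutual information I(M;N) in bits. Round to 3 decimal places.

Marginals: p(M) = (0.8500, 0.1500), p(N) = (0.7500, 0.0600, 0.1900).
I(M;N) = H(M) + H(N) − H(M,N).
H(M) = 0.6098, H(N) = 1.0100, H(M,N) = 1.5248.
I(M;N) = 0.6098 + 1.0100 − 1.5248 = 0.095 bits.

0.095 bits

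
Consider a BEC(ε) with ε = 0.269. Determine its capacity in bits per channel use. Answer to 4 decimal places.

Binary erasure channel: capacity C = 1 − ε.
C = 1 − 0.269 = 0.7310 bits per channel use.

0.7310 bits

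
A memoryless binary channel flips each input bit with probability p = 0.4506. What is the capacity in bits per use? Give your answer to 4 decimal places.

Binary symmetric channel: C = 1 − h₂(ε) where h₂ is the binary entropy function.
h₂(0.4506) = −0.4506·log₂0.4506 − 0.5494·log₂0.5494 = 0.9929.
C = 1 − 0.9929 = 0.0071 bits per channel use.

0.0071 bits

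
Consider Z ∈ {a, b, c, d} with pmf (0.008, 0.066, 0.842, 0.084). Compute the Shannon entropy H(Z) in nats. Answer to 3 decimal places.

H(Z) = −Σ p·ln p.
  −(0.008)·ln(0.008) = 0.0386
  −(0.066)·ln(0.066) = 0.1794
  −(0.842)·ln(0.842) = 0.1448
  −(0.084)·ln(0.084) = 0.2081
Sum: 0.0386 + 0.1794 + 0.1448 + 0.2081 = 0.571 nats.

0.571 nats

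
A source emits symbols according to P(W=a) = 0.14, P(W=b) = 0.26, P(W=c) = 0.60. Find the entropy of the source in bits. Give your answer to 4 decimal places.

1.3446 bits

H(W) = −Σ p·log₂ p.
  −(0.14)·log₂(0.14) = 0.39711
  −(0.26)·log₂(0.26) = 0.50529
  −(0.60)·log₂(0.60) = 0.44218
Sum: 0.39711 + 0.50529 + 0.44218 = 1.3446 bits.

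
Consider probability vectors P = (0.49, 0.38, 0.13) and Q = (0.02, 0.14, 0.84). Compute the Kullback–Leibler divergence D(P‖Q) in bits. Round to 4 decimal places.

D(P‖Q) = Σ p·log₂(p/q).
  0.49·log₂(0.49/0.02) = 2.26121
  0.38·log₂(0.38/0.14) = 0.54742
  0.13·log₂(0.13/0.84) = -0.34994
D(P‖Q) = 2.4587 bits.

2.4587 bits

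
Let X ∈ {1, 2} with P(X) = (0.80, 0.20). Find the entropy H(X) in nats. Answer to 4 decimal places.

0.5004 nats

H(X) = −Σ p·ln p.
  −(0.80)·ln(0.80) = 0.17851
  −(0.20)·ln(0.20) = 0.32189
Sum: 0.17851 + 0.32189 = 0.5004 nats.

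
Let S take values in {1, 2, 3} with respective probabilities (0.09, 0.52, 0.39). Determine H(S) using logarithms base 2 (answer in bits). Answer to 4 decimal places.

1.3330 bits

H(S) = −Σ p·log₂ p.
  −(0.09)·log₂(0.09) = 0.31265
  −(0.52)·log₂(0.52) = 0.49058
  −(0.39)·log₂(0.39) = 0.52980
Sum: 0.31265 + 0.49058 + 0.52980 = 1.3330 bits.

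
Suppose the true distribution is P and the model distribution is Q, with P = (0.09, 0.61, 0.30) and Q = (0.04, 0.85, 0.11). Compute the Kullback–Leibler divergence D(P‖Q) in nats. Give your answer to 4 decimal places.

D(P‖Q) = Σ p·ln(p/q).
  0.09·ln(0.09/0.04) = 0.07298
  0.61·ln(0.61/0.85) = -0.20238
  0.30·ln(0.30/0.11) = 0.30099
D(P‖Q) = 0.1716 nats.

0.1716 nats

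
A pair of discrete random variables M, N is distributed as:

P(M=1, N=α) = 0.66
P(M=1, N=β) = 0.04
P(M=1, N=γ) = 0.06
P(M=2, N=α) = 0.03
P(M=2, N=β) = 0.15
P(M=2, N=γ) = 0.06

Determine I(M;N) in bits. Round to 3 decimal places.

Marginals: p(M) = (0.7600, 0.2400), p(N) = (0.6900, 0.1900, 0.1200).
I(M;N) = Σ p(x,y)·log₂[p(x,y)/(p(x)p(y))].
  (1,α): 0.66·log₂(1.2586) = 0.2190
  (1,β): 0.04·log₂(0.2770) = -0.0741
  (1,γ): 0.06·log₂(0.6579) = -0.0362
  (2,α): 0.03·log₂(0.1812) = -0.0739
  (2,β): 0.15·log₂(3.2895) = 0.2577
  (2,γ): 0.06·log₂(2.0833) = 0.0635
Sum = 0.356 bits.

0.356 bits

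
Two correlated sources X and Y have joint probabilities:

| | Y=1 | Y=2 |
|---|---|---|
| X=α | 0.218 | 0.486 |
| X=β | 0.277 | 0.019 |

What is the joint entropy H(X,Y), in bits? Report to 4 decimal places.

H(X,Y) = −Σ p(x,y)·log₂ p(x,y) over all 4 cells.
  cell (α,1): −0.218·log₂0.218 = 0.47908
  cell (α,2): −0.486·log₂0.486 = 0.50591
  cell (β,1): −0.277·log₂0.277 = 0.51302
  cell (β,2): −0.019·log₂0.019 = 0.10864
Sum = 1.6066 bits.

1.6066 bits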